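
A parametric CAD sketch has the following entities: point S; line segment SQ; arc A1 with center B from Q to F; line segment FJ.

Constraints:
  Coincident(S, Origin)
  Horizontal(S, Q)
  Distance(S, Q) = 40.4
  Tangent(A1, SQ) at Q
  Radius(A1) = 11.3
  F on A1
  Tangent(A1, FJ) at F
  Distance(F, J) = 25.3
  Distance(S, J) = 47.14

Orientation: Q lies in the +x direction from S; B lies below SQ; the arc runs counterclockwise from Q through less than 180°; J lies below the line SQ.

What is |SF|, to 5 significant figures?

31.282

S is at the origin; S and Q share the same y with |SQ| = 40.4 and Q on the +x side, so Q = (40.400, 0.0000). Tangency of A1 to SQ means the radius BQ is perpendicular to SQ, so B = Q + (0, -11.3) = (40.400, -11.300). Since BF ⟂ FJ (tangency), |BJ| = √(11.3² + 25.3²) = 27.709 regardless of where F sits on A1. So J lies on both circle(S, 47.14) and circle(B, 27.709); the below-SQ intersection is J = (29.495, -36.773). F is the foot of the tangent from J: F = (29.101, -11.476).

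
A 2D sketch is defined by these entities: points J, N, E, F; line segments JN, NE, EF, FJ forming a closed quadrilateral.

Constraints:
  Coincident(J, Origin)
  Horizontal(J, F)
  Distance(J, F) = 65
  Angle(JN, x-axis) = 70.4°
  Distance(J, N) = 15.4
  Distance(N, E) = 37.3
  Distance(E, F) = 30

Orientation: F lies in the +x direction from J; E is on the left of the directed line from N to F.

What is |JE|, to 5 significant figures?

46.403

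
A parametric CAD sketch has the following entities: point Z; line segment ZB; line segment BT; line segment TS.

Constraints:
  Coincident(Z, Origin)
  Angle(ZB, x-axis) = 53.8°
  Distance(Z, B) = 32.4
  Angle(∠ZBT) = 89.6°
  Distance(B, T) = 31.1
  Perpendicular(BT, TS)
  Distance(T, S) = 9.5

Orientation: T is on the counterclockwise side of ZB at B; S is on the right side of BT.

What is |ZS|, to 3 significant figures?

52.0

∠ZBT = 89.6°, so BT runs at 53.8° + (180° − 89.6°) = 144° from the x-axis; with |BT| = 31.1, T = B + 31.1·(cos 144°, sin 144°) = (-6.09, 44.3). BT is perpendicular to TS; with |TS| = 9.5 on the right of BT, S = T + 9.5·(0.585, 0.811) = (-0.531, 52.0). Then |ZS| = |S − Z| = 52.0.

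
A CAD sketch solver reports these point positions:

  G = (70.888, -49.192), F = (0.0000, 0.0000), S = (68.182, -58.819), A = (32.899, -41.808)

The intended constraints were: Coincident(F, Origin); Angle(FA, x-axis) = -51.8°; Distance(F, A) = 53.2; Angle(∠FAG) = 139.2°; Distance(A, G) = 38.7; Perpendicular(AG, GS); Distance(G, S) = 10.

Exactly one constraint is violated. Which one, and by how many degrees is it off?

Perpendicular(AG, GS) — off by 4.70°.

F = (0.00, 0.00) ✓; FA at -51.80° ✓; |FA| = 53.20 ✓; ∠FAG = 139.2° ✓; |AG| = 38.70 ✓; ∠(AG, GS) = 94.70° ✗; |GS| = 10.00 ✓.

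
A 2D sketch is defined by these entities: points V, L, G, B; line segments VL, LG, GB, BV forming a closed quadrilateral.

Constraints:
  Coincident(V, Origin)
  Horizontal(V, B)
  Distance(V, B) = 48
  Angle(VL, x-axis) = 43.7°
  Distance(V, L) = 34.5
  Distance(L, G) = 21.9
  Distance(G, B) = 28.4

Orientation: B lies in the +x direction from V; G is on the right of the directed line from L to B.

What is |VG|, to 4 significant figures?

19.88

V is at the origin; V and B share the same y with |VB| = 48.0 and B in +x, so B = (48.0, 0). VL runs at 43.7° with |VL| = 34.5, so L = (24.94, 23.84). G is determined by |LG| = 21.9 and |GB| = 28.4 together: it lies at the intersection of circle(L, 21.9) and circle(B, 28.4). With |LB| = 33.16, the foot of the radical line on LB is 11.65 from L and the perpendicular offset is √(21.9² − 11.65²) = 18.54. Taking the right-of-LB solution: G = (19.72, 2.568).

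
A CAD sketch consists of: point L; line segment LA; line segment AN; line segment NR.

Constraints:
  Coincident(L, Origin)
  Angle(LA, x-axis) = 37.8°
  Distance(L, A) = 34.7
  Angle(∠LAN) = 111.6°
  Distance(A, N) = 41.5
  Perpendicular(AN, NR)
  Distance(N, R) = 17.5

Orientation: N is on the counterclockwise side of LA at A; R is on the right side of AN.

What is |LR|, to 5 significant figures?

73.634

L is at the origin; LA runs at 37.8° with length 34.7, so A = 34.7·(cos 37.8°, sin 37.8°) = (27.418, 21.268). ∠LAN = 111.6°, so AN runs at 37.8° + (180° − 111.6°) = 106.20° from the x-axis; with |AN| = 41.5, N = A + 41.5·(cos 106.20°, sin 106.20°) = (15.840, 61.120). The perpendicularity gives NR at right angles to AN; with |NR| = 17.5 on the right of AN, R = N + 17.5·(0.96029, 0.27899) = (32.645, 66.002). Then |LR| = |R − L| = 73.634.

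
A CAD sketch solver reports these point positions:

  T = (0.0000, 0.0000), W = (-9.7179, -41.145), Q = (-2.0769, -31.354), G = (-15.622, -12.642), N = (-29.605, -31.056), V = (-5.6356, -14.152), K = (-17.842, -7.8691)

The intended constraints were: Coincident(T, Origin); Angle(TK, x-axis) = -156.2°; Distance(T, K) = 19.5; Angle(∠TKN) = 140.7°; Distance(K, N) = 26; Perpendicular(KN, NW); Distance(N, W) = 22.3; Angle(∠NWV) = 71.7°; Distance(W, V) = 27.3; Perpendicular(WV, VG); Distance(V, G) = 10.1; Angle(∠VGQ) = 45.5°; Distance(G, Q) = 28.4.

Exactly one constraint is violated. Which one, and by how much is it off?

Distance(G, Q) = 28.4 — off by 5.30.

T = (0.00, 0.00) ✓; TK at -156.2° ✓; |TK| = 19.50 ✓; ∠TKN = 140.7° ✓; |KN| = 26.00 ✓; ∠(KN, NW) = 90.00° ✓; |NW| = 22.30 ✓; ∠NWV = 71.70° ✓; |WV| = 27.30 ✓; ∠(WV, VG) = 90.00° ✓; |VG| = 10.10 ✓; ∠VGQ = 45.50° ✓; |GQ| = 23.10 ✗.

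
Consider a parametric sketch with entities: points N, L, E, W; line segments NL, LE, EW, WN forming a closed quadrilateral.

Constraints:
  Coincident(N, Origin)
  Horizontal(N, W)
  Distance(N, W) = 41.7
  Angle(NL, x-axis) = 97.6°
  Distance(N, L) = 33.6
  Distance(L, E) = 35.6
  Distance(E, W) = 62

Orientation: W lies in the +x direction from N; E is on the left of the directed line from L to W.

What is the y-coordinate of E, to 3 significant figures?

58.4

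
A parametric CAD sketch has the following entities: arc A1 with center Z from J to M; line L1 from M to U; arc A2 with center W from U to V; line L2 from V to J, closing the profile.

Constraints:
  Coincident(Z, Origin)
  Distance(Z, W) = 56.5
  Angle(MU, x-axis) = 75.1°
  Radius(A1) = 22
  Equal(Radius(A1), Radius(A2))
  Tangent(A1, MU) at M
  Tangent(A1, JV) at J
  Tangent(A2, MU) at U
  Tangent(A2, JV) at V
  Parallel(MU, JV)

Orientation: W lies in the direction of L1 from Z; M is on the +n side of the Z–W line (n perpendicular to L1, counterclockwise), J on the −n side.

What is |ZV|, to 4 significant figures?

60.63

The slot axis is L1's direction at 75.1°, so u = (cos 75.1°, sin 75.1°) = (0.2571, 0.9664) and n = (−sin 75.1°, cos 75.1°) = (-0.9664, 0.2571). Z is at the origin and W lies 56.5 along u from Z, so W = 56.5·u = (14.53, 54.60). Tangency of A1 to both parallel lines with radius 22.0 puts M and J at Z ± 22.0·n: M = (-21.26, 5.657), J = (21.26, -5.657). Equal radii place U and V the same way about W: U = W + 22.0·n = (-6.732, 60.26), V = W − 22.0·n = (35.79, 48.94). Then |ZV| = |V − Z| = 60.63.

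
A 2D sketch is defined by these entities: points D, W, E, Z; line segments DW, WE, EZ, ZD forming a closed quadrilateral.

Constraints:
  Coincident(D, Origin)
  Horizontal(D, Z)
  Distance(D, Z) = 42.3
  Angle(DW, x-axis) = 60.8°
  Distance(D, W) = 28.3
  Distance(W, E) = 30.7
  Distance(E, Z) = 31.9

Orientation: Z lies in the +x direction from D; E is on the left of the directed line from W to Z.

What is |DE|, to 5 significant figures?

54.054

Checks: |WE| = 30.70 ✓; |EZ| = 31.90 ✓.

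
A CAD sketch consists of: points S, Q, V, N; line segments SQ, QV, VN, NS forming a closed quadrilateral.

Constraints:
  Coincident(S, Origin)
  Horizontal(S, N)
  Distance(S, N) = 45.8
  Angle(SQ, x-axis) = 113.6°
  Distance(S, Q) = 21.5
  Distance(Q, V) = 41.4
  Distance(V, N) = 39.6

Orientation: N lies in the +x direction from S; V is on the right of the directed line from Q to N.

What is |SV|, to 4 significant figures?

19.97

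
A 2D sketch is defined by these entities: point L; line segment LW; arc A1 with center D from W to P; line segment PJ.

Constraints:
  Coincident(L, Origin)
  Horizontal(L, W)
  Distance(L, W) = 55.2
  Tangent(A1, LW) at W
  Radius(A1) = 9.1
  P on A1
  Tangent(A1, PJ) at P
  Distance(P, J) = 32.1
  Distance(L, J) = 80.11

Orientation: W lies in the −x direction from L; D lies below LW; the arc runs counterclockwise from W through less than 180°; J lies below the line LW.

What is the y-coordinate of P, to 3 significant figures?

-7.45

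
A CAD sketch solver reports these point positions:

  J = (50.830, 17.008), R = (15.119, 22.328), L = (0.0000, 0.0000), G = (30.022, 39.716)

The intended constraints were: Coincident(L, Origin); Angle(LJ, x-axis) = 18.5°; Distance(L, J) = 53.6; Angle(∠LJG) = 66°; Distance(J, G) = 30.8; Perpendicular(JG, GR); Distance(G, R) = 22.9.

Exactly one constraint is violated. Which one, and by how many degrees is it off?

Perpendicular(JG, GR) — off by 6.90°.

L = (0.00, 0.00) ✓; LJ at 18.50° ✓; |LJ| = 53.60 ✓; ∠LJG = 66.00° ✓; |JG| = 30.80 ✓; ∠(JG, GR) = 96.90° ✗; |GR| = 22.90 ✓.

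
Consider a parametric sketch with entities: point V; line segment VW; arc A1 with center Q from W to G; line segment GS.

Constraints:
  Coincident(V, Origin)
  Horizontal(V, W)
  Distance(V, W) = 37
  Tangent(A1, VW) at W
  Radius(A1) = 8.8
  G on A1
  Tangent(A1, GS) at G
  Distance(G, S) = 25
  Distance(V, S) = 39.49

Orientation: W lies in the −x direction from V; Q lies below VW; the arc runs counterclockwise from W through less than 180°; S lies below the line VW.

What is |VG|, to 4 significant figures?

45.42

V is at the origin; VW is horizontal with |VW| = 37.0 and W on the −x side, so W = (-37.00, 0.000). A1 meets VW tangentially, so QW is at right angles to VW, so Q = W + (0, -8.8) = (-37.00, -8.800). Since QG ⟂ GS (tangency), |QS| = √(8.8² + 25.0²) = 26.50 regardless of where G sits on A1. So S lies on both circle(V, 39.49) and circle(Q, 26.50); the below-VW intersection is S = (-23.60, -31.66). G is the foot of the tangent from S: G = (-42.68, -15.52).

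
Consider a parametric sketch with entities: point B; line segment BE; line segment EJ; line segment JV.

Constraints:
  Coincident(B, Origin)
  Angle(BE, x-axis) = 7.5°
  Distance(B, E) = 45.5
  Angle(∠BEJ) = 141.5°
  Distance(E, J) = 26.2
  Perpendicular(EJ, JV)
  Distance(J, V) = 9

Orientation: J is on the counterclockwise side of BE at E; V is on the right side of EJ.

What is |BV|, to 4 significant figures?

72.20

∠BEJ = 141.5°, so EJ runs at 7.5° + (180° − 141.5°) = 46.00° from the x-axis; with |EJ| = 26.2, J = E + 26.2·(cos 46.00°, sin 46.00°) = (63.31, 24.79). EJ is perpendicular to JV; with |JV| = 9.0 on the right of EJ, V = J + 9.0·(0.7193, -0.6947) = (69.78, 18.53). Then |BV| = |V − B| = 72.20.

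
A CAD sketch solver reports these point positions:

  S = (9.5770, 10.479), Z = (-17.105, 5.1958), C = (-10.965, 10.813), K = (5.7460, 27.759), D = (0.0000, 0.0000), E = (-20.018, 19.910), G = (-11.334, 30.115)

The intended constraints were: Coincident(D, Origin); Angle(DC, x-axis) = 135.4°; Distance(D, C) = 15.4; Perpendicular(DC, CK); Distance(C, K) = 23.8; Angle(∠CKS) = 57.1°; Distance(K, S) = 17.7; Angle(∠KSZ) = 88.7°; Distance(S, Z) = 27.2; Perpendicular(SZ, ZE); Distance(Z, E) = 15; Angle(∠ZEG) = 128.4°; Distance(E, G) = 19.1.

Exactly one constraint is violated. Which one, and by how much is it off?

Distance(E, G) = 19.1 — off by 5.70.

D = (0.00, 0.00) ✓; DC at 135.4° ✓; |DC| = 15.40 ✓; ∠(DC, CK) = 90.00° ✓; |CK| = 23.80 ✓; ∠CKS = 57.10° ✓; |KS| = 17.70 ✓; ∠KSZ = 88.70° ✓; |SZ| = 27.20 ✓; ∠(SZ, ZE) = 90.00° ✓; |ZE| = 15.00 ✓; ∠ZEG = 128.4° ✓; |EG| = 13.40 ✗.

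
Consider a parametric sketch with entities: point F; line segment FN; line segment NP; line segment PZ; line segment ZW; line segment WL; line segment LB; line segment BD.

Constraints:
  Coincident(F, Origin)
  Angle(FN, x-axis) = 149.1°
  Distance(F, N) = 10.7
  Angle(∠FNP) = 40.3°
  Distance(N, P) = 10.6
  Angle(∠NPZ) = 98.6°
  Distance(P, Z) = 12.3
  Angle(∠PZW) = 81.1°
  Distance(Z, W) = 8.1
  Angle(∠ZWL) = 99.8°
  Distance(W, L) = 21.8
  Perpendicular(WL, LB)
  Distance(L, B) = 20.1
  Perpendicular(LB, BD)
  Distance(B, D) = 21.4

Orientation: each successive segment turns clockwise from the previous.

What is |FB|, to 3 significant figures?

23.2

F is at the origin; FN runs at 149.1° with length 10.7, so N = (-9.18, 5.49). ∠FNP = 40.3° gives NP at 9.40° from the x-axis; with |NP| = 10.6, P = (1.28, 7.23). ∠NPZ = 98.6° gives PZ at -72.0° from the x-axis; with |PZ| = 12.3, Z = (5.08, -4.47). ∠PZW = 81.1° gives ZW at -171° from the x-axis; with |ZW| = 8.1, W = (-2.92, -5.75). ∠ZWL = 99.8° gives WL at 109° from the x-axis; with |WL| = 21.8, L = (-9.98, 14.9). The perpendicularity gives LB at right angles to WL, so LB runs at 18.9°; with |LB| = 20.1, B = (9.03, 21.4). Then |FB| = |B − F| = 23.2.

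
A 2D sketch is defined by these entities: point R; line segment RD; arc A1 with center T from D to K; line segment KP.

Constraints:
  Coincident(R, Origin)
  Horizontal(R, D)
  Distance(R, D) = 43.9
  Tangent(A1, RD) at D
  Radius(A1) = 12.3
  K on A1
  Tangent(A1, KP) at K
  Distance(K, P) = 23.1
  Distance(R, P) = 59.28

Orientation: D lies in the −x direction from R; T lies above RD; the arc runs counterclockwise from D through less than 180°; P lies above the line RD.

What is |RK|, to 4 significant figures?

38.16

R is at the origin; RD is horizontal with |RD| = 43.9 and D on the −x side, so D = (-43.90, 0.000). The tangent condition forces TD to be normal to RD, so T = D + (0, 12.3) = (-43.90, 12.30). Since TK ⟂ KP (tangency), |TP| = √(12.3² + 23.1²) = 26.17 regardless of where K sits on A1. So P lies on both circle(R, 59.28) and circle(T, 26.17); the above-RD intersection is P = (-45.13, 38.44). K is the foot of the tangent from P: K = (-33.33, 18.58).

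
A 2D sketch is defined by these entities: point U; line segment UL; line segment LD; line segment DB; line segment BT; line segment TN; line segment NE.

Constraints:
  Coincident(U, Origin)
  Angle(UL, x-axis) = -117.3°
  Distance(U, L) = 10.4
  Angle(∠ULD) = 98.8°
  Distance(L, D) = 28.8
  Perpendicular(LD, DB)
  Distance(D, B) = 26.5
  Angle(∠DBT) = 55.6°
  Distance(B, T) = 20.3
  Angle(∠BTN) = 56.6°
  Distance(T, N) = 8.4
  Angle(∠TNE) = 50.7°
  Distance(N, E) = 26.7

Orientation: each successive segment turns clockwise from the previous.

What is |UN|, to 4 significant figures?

21.48

∠DBT = 55.6° gives BT at -52.90° from the x-axis; with |BT| = 20.3, T = (-11.43, 8.836). ∠BTN = 56.6° gives TN at -176.3° from the x-axis; with |TN| = 8.4, N = (-19.81, 8.294). Then |UN| = |N − U| = 21.48.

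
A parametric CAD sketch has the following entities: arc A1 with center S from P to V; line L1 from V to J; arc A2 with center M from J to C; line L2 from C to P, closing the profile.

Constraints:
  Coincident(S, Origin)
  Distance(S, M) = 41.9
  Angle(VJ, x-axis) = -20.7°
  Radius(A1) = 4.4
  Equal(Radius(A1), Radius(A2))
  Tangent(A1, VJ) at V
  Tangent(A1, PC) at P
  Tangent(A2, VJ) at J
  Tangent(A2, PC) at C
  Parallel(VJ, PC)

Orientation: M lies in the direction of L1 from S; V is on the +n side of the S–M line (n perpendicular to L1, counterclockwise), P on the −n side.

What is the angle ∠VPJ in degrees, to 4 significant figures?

78.14°

Tangency of A1 to both parallel lines with radius 4.4 puts V and P at S ± 4.4·n: V = (1.555, 4.116), P = (-1.555, -4.116). Equal radii place J and C the same way about M: J = M + 4.4·n = (40.75, -10.69), C = M − 4.4·n = (37.64, -18.93). Then cos ∠VPJ = PV·PJ / (|PV||PJ|), giving 78.14°.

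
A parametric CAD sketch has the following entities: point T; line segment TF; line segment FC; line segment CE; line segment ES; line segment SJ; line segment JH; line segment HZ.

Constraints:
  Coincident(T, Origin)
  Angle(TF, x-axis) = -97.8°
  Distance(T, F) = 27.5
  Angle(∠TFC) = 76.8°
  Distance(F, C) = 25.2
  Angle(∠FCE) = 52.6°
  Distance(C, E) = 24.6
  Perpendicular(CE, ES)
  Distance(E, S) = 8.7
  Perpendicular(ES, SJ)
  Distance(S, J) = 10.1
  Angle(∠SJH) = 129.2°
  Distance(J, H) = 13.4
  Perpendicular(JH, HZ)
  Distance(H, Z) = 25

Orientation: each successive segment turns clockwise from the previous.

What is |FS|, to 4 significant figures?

14.65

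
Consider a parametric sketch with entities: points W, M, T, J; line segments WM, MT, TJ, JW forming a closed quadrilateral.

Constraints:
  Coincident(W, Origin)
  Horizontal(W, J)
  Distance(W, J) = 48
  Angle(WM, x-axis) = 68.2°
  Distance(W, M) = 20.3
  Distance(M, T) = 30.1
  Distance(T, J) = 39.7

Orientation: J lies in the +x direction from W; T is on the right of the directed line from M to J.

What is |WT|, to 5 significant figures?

14.918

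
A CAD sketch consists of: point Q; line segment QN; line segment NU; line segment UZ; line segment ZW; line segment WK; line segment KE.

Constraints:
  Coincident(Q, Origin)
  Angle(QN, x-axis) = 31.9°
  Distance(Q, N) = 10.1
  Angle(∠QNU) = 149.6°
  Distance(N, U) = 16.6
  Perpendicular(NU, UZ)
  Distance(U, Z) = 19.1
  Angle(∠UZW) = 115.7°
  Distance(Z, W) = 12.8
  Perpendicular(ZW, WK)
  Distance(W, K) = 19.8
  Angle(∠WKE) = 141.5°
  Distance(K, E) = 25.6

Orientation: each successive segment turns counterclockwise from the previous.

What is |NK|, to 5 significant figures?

7.6656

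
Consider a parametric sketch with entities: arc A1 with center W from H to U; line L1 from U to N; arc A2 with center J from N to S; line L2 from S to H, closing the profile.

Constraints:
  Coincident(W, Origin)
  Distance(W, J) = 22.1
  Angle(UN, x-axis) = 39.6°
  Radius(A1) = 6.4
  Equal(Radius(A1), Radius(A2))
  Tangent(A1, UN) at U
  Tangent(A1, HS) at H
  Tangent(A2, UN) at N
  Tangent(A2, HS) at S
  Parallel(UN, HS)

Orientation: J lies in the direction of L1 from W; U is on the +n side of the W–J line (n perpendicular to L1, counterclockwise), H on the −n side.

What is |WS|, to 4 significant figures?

23.01

Tangency of A1 to both parallel lines with radius 6.4 puts U and H at W ± 6.4·n: U = (-4.080, 4.931), H = (4.080, -4.931). Equal radii place N and S the same way about J: N = J + 6.4·n = (12.95, 19.02), S = J − 6.4·n = (21.11, 9.156). Then |WS| = |S − W| = 23.01.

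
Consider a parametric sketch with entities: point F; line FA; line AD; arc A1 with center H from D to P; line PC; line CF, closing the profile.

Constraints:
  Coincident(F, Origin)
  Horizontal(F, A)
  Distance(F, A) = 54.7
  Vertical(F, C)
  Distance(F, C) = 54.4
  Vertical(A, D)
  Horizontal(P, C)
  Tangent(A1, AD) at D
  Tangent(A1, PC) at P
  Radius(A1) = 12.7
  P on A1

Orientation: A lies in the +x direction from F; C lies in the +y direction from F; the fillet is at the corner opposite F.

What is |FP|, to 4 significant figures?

68.73

F is at the origin; F and A share the same y with |FA| = 54.7 and A on the +x side, so A = (54.70, 0.000). FC is vertical with |FC| = 54.4 and C on the +y side, so C = (0.000, 54.40). The virtual corner opposite F is at (54.70, 54.40). A1 meets AD tangentially, so HD is at right angles to AD and A1 meets PC tangentially, so HP is at right angles to PC, with radius 12.7, so the center H sits 12.7 in from both sides at H = (42.00, 41.70). That places the tangent points at D = (54.70, 41.70) on AD and P = (42.00, 54.40) on PC. Then |FP| = |P − F| = 68.73.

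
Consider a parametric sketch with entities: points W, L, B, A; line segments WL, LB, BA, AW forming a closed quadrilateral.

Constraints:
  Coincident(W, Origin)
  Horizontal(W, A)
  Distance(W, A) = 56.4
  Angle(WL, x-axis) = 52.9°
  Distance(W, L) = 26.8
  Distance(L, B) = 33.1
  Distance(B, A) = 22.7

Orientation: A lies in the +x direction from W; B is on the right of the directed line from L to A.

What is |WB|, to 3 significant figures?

35.1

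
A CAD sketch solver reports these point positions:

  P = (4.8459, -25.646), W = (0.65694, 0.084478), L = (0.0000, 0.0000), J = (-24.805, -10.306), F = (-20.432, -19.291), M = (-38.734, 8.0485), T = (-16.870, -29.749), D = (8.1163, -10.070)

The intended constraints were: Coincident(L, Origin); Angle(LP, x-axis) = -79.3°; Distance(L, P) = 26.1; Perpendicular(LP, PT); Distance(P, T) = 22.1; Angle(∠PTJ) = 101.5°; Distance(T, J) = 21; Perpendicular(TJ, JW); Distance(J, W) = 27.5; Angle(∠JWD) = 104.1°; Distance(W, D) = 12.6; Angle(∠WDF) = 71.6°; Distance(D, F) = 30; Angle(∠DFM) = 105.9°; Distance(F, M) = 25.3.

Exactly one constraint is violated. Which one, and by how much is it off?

Distance(F, M) = 25.3 — off by 7.60.

L = (0.00, 0.00) ✓; LP at -79.30° ✓; |LP| = 26.10 ✓; ∠(LP, PT) = 90.00° ✓; |PT| = 22.10 ✓; ∠PTJ = 101.5° ✓; |TJ| = 21.00 ✓; ∠(TJ, JW) = 90.00° ✓; |JW| = 27.50 ✓; ∠JWD = 104.1° ✓; |WD| = 12.60 ✓; ∠WDF = 71.60° ✓; |DF| = 30.00 ✓; ∠DFM = 105.9° ✓; |FM| = 32.90 ✗.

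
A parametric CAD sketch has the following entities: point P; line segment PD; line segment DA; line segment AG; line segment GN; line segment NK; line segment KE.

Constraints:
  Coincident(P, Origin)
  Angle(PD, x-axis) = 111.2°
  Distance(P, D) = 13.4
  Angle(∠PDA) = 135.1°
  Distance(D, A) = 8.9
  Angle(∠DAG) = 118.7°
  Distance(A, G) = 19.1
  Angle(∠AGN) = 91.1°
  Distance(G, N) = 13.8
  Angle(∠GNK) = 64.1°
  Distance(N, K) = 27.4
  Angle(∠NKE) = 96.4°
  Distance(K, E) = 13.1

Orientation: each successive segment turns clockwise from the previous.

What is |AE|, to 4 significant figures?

10.22

P is at the origin; PD runs at 111.2° with length 13.4, so D = (-4.846, 12.49). ∠PDA = 135.1° gives DA at 66.30° from the x-axis; with |DA| = 8.9, A = (-1.268, 20.64). ∠DAG = 118.7° gives AG at 5.000° from the x-axis; with |AG| = 19.1, G = (17.76, 22.31). ∠AGN = 91.1° gives GN at -83.90° from the x-axis; with |GN| = 13.8, N = (19.23, 8.585). ∠GNK = 64.1° gives NK at 160.2° from the x-axis; with |NK| = 27.4, K = (-6.555, 17.87). ∠NKE = 96.4° gives KE at 76.60° from the x-axis; with |KE| = 13.1, E = (-3.519, 30.61). Then |AE| = |E − A| = 10.22.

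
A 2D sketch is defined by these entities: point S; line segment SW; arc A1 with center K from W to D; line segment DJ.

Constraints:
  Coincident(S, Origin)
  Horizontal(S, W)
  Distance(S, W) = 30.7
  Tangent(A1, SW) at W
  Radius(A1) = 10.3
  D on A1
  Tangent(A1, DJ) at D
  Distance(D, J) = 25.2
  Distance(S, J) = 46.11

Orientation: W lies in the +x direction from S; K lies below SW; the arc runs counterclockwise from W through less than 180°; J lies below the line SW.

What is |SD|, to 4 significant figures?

24.43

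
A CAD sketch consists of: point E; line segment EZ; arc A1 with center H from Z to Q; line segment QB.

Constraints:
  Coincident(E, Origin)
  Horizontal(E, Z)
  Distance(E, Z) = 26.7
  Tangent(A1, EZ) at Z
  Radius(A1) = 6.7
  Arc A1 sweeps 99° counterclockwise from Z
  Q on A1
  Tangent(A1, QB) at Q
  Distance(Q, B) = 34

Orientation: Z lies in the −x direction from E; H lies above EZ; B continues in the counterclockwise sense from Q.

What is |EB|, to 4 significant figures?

48.51

E is at the origin; E and Z share the same y with |EZ| = 26.7 and Z on the −x side, so Z = (-26.70, 0.000). A1 meets EZ tangentially, so HZ is at right angles to EZ, so H = Z + (0, 6.7) = (-26.70, 6.700). On A1, Z sits at bearing -90° from H; a 99° counterclockwise sweep puts Q at bearing 9°, so Q = H + 6.7·(cos 9°, sin 9°) = (-20.08, 7.748). The tangent condition forces HQ to be normal to QB, so QB runs along (−sin 9°, cos 9°); with |QB| = 34.0, B = (-25.40, 41.33). Then |EB| = |B − E| = 48.51.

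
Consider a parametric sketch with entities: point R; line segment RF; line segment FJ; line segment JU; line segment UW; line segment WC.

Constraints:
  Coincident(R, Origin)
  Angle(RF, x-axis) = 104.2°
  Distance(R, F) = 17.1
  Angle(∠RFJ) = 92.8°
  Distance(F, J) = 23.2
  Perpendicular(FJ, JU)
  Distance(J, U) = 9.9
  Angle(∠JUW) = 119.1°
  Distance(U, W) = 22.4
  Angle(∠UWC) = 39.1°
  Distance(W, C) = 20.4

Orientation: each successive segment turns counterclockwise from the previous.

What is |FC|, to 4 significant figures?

11.36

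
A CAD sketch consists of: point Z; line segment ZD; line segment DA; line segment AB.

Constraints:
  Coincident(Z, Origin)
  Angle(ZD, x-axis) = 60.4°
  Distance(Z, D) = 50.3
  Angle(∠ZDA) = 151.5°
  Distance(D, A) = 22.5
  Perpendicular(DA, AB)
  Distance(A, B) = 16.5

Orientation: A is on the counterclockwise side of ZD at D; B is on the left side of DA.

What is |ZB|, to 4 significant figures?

67.12

Z is at the origin; ZD runs at 60.4° with length 50.3, so D = 50.3·(cos 60.4°, sin 60.4°) = (24.85, 43.74). ∠ZDA = 151.5°, so DA runs at 60.4° + (180° − 151.5°) = 88.90° from the x-axis; with |DA| = 22.5, A = D + 22.5·(cos 88.90°, sin 88.90°) = (25.28, 66.23). DA is perpendicular to AB; with |AB| = 16.5 on the left of DA, B = A + 16.5·(-0.9998, 0.01920) = (8.780, 66.55). Then |ZB| = |B − Z| = 67.12.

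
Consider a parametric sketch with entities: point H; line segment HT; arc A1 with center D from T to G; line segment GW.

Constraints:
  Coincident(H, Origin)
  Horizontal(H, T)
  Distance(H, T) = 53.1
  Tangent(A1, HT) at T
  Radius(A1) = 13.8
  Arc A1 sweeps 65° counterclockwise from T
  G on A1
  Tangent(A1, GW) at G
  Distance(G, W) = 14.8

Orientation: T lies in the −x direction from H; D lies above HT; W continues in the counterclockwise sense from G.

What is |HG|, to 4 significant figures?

41.37

H is at the origin; HT is horizontal with |HT| = 53.1 and T on the −x side, so T = (-53.10, 0.000). A1 meets HT tangentially, so DT is at right angles to HT, so D = T + (0, 13.8) = (-53.10, 13.80). On A1, T sits at bearing -90° from D; a 65° counterclockwise sweep puts G at bearing -25°, so G = D + 13.8·(cos -25°, sin -25°) = (-40.59, 7.968). Then |HG| = |G − H| = 41.37.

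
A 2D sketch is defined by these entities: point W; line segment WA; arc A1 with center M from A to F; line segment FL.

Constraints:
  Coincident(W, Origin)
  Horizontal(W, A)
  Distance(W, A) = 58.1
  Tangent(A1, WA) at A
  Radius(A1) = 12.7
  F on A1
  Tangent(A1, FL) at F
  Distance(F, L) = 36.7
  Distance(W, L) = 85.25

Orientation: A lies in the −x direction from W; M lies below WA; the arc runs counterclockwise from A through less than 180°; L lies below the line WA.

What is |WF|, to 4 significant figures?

72.02

W is at the origin; W and A share the same y with |WA| = 58.1 and A on the −x side, so A = (-58.10, 0.000). Tangency of A1 to WA means the radius MA is perpendicular to WA, so M = A + (0, -12.7) = (-58.10, -12.70). Since MF ⟂ FL (tangency), |ML| = √(12.7² + 36.7²) = 38.84 regardless of where F sits on A1. So L lies on both circle(W, 85.25) and circle(M, 38.84); the below-WA intersection is L = (-69.08, -49.95). F is the foot of the tangent from L: F = (-70.79, -13.29).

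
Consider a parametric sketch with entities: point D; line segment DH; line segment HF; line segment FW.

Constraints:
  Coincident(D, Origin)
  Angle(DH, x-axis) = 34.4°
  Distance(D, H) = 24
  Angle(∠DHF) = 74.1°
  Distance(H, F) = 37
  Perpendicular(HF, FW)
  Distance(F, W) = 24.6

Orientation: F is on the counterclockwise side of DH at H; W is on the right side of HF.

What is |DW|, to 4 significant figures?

56.56

∠DHF = 74.1°, so HF runs at 34.4° + (180° − 74.1°) = 140.3° from the x-axis; with |HF| = 37.0, F = H + 37.0·(cos 140.3°, sin 140.3°) = (-8.665, 37.19). The perpendicularity gives FW at right angles to HF; with |FW| = 24.6 on the right of HF, W = F + 24.6·(0.6388, 0.7694) = (7.049, 56.12). Then |DW| = |W − D| = 56.56.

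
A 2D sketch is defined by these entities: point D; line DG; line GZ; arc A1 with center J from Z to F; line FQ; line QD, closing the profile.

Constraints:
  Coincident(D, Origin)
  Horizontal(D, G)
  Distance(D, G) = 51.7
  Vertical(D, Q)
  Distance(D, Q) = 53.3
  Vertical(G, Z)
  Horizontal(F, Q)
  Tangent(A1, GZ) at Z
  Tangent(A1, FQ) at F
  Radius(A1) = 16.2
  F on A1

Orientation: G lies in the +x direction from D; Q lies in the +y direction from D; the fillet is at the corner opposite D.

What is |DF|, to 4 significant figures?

64.04

D is at the origin; D and G share the same y with |DG| = 51.7 and G on the +x side, so G = (51.70, 0.000). DQ is vertical with |DQ| = 53.3 and Q on the +y side, so Q = (0.000, 53.30). The virtual corner opposite D is at (51.70, 53.30). Since A1 is tangent to GZ there, JZ ⟂ GZ and since A1 is tangent to FQ there, JF ⟂ FQ, with radius 16.2, so the center J sits 16.2 in from both sides at J = (35.50, 37.10). That places the tangent points at Z = (51.70, 37.10) on GZ and F = (35.50, 53.30) on FQ. Then |DF| = |F − D| = 64.04.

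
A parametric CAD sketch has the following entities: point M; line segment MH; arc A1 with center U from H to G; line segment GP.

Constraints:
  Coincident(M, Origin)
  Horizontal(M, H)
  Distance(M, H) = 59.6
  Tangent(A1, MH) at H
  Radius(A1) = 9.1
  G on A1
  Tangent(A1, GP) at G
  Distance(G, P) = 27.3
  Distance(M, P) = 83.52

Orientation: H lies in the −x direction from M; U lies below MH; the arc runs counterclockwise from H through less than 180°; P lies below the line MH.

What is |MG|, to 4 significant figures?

68.46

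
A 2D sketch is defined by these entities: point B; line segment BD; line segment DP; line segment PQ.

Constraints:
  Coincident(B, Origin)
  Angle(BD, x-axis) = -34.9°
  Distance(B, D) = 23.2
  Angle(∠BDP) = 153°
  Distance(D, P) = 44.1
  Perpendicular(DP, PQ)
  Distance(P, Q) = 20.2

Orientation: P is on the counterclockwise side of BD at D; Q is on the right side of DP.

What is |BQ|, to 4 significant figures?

71.69

∠BDP = 153.0°, so DP runs at -34.9° + (180° − 153.0°) = -7.900° from the x-axis; with |DP| = 44.1, P = D + 44.1·(cos -7.900°, sin -7.900°) = (62.71, -19.34). DP ⟂ PQ; with |PQ| = 20.2 on the right of DP, Q = P + 20.2·(-0.1374, -0.9905) = (59.93, -39.34). Then |BQ| = |Q − B| = 71.69.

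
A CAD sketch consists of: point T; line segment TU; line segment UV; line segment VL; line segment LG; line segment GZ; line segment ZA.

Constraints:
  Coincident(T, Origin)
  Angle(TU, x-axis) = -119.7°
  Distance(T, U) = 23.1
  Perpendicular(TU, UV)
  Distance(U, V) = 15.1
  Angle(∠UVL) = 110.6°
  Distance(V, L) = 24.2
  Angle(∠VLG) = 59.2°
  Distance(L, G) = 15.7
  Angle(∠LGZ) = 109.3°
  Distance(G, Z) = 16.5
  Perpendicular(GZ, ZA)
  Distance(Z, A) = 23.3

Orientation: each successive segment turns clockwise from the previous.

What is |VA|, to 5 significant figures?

13.460

T is at the origin; TU runs at -119.7° with length 23.1, so U = (-11.445, -20.065). The perpendicularity gives UV at right angles to TU, so UV runs at 150.30°; with |UV| = 15.1, V = (-24.561, -12.584). ∠UVL = 110.6° gives VL at 80.900° from the x-axis; with |VL| = 24.2, L = (-20.734, 11.311). ∠VLG = 59.2° gives LG at -39.900° from the x-axis; with |LG| = 15.7, G = (-8.6895, 1.2407). ∠LGZ = 109.3° gives GZ at -110.60° from the x-axis; with |GZ| = 16.5, Z = (-14.495, -14.204). GZ is perpendicular to ZA, so ZA runs at 159.40°; with |ZA| = 23.3, A = (-36.305, -6.0064). Then |VA| = |A − V| = 13.460.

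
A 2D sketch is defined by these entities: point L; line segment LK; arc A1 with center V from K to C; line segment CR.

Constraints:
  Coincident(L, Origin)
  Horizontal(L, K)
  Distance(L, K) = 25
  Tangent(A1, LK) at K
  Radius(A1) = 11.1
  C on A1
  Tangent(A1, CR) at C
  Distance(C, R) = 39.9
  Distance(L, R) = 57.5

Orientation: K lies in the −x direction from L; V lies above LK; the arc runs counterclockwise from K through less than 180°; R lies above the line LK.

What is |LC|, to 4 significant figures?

19.72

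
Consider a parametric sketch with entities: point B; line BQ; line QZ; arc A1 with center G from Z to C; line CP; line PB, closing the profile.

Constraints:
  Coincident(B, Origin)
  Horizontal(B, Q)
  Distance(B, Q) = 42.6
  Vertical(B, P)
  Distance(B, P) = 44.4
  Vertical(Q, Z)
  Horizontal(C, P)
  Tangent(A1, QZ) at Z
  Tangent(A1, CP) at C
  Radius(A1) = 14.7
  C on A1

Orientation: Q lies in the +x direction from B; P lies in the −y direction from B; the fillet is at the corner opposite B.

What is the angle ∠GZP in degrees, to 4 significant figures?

19.04°

B is at the origin; BQ is horizontal with |BQ| = 42.6 and Q on the +x side, so Q = (42.60, 0.000). B and P share the same x with |BP| = 44.4 and P on the −y side, so P = (0.000, -44.40). The virtual corner opposite B is at (42.60, -44.40). The tangent condition forces GZ to be normal to QZ and the tangent condition forces GC to be normal to CP, with radius 14.7, so the center G sits 14.7 in from both sides at G = (27.90, -29.70). That places the tangent points at Z = (42.60, -29.70) on QZ and C = (27.90, -44.40) on CP. Then cos ∠GZP = ZG·ZP / (|ZG||ZP|), giving 19.04°.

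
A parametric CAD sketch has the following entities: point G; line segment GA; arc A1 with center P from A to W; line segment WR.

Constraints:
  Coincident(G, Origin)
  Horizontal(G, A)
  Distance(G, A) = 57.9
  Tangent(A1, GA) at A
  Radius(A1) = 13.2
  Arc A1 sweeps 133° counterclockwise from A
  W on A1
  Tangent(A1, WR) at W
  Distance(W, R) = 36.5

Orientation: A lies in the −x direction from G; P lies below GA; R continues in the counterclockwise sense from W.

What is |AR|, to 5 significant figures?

51.216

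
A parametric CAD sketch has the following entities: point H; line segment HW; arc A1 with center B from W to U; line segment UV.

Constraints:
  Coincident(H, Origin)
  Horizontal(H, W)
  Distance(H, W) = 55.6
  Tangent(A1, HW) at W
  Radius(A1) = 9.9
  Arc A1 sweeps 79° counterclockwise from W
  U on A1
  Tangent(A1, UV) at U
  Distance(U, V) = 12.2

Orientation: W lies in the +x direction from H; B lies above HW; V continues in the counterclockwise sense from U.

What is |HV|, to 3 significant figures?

70.5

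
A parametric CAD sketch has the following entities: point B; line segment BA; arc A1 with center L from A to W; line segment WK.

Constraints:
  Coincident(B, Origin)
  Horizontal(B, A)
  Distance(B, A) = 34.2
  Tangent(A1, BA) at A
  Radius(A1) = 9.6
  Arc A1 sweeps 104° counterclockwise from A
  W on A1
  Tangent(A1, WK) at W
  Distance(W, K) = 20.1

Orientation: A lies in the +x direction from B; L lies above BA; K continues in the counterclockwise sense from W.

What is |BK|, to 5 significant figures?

49.815

B is at the origin; B and A share the same y with |BA| = 34.2 and A on the +x side, so A = (34.200, 0.0000). The tangent condition forces LA to be normal to BA, so L = A + (0, 9.6) = (34.200, 9.6000). On A1, A sits at bearing -90° from L; a 104° counterclockwise sweep puts W at bearing 14°, so W = L + 9.6·(cos 14°, sin 14°) = (43.515, 11.922). The tangent condition forces LW to be normal to WK, so WK runs along (−sin 14°, cos 14°); with |WK| = 20.1, K = (38.652, 31.425). Then |BK| = |K − B| = 49.815.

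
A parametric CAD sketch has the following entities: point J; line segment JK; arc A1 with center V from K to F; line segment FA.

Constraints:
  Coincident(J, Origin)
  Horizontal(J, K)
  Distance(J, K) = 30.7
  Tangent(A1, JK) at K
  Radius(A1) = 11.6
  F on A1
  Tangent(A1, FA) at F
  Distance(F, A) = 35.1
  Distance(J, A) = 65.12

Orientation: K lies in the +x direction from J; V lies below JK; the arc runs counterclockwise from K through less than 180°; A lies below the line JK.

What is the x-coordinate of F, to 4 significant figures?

22.55

Checks: ∠(VK, KJ) = 90.00° ✓; |VK| = 11.60 ✓; |VF| = 11.60 ✓; ∠(VF, FA) = 90.00° ✓; |FA| = 35.10 ✓; |JA| = 65.12 ✓.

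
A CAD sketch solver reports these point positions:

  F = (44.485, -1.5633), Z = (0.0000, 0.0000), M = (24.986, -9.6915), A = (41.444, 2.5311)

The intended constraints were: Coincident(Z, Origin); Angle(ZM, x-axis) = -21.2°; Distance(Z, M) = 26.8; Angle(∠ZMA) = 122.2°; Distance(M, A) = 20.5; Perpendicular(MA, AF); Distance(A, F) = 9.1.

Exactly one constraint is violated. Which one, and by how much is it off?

Distance(A, F) = 9.1 — off by 4.00.

Z = (0.00, 0.00) ✓; ZM at -21.20° ✓; |ZM| = 26.80 ✓; ∠ZMA = 122.2° ✓; |MA| = 20.50 ✓; ∠(MA, AF) = 90.00° ✓; |AF| = 5.100 ✗.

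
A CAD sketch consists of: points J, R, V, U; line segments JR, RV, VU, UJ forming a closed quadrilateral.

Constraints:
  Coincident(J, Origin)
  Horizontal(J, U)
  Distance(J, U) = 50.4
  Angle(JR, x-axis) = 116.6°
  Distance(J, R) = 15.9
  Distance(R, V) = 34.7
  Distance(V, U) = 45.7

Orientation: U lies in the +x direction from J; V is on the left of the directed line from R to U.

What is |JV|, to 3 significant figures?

40.6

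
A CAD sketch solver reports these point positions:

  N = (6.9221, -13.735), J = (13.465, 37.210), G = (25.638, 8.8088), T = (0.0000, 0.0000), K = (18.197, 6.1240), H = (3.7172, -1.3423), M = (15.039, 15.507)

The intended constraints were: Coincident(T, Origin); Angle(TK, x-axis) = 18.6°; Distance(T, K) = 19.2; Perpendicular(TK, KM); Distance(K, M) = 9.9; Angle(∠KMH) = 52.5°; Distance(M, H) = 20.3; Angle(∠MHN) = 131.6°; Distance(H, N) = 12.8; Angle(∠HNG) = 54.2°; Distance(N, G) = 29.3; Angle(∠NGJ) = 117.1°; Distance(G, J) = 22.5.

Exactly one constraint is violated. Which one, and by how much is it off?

Distance(G, J) = 22.5 — off by 8.40.

T = (0.00, 0.00) ✓; TK at 18.60° ✓; |TK| = 19.20 ✓; ∠(TK, KM) = 90.00° ✓; |KM| = 9.900 ✓; ∠KMH = 52.50° ✓; |MH| = 20.30 ✓; ∠MHN = 131.6° ✓; |HN| = 12.80 ✓; ∠HNG = 54.20° ✓; |NG| = 29.30 ✓; ∠NGJ = 117.1° ✓; |GJ| = 30.90 ✗.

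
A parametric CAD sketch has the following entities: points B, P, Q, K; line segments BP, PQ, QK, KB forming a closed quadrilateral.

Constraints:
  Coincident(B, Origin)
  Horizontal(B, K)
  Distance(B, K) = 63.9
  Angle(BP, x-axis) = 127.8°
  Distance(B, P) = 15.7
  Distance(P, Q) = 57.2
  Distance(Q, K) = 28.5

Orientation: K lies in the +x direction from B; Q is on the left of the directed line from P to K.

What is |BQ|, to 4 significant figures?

51.87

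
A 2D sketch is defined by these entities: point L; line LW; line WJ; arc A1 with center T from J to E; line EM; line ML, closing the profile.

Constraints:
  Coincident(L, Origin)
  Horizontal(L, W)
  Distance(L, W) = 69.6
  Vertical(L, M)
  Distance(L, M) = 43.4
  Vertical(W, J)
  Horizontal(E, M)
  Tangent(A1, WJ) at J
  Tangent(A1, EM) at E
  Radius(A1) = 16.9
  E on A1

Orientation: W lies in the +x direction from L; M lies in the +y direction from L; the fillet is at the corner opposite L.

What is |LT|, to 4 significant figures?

58.99

L is at the origin; L and W share the same y with |LW| = 69.6 and W on the +x side, so W = (69.60, 0.000). LM is vertical with |LM| = 43.4 and M on the +y side, so M = (0.000, 43.40). The virtual corner opposite L is at (69.60, 43.40). A1 meets WJ tangentially, so TJ is at right angles to WJ and since A1 is tangent to EM there, TE ⟂ EM, with radius 16.9, so the center T sits 16.9 in from both sides at T = (52.70, 26.50). Then |LT| = |T − L| = 58.99.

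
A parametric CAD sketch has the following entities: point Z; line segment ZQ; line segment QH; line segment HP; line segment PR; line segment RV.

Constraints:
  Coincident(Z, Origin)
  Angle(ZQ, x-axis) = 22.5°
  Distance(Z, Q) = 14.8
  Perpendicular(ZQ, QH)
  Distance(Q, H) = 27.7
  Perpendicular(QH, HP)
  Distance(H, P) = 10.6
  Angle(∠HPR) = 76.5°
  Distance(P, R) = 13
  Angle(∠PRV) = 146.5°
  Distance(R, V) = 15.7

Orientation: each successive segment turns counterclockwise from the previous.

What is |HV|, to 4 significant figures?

23.67

∠HPR = 76.5° gives PR at -54.00° from the x-axis; with |PR| = 13.0, R = (0.9212, 16.68). ∠PRV = 146.5° gives RV at -20.50° from the x-axis; with |RV| = 15.7, V = (15.63, 11.18). Then |HV| = |V − H| = 23.67.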